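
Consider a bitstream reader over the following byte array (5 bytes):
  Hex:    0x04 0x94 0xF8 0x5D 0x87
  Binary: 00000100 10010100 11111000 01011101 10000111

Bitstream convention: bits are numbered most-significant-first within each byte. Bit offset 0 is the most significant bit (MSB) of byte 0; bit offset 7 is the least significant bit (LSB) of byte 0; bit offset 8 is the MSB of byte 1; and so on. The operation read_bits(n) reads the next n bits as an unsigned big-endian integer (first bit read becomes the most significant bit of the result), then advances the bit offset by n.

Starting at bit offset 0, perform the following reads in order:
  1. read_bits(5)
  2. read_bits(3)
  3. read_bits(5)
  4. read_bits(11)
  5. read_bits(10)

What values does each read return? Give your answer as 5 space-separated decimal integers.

Answer: 0 4 18 1272 374

Derivation:
Read 1: bits[0:5] width=5 -> value=0 (bin 00000); offset now 5 = byte 0 bit 5; 35 bits remain
Read 2: bits[5:8] width=3 -> value=4 (bin 100); offset now 8 = byte 1 bit 0; 32 bits remain
Read 3: bits[8:13] width=5 -> value=18 (bin 10010); offset now 13 = byte 1 bit 5; 27 bits remain
Read 4: bits[13:24] width=11 -> value=1272 (bin 10011111000); offset now 24 = byte 3 bit 0; 16 bits remain
Read 5: bits[24:34] width=10 -> value=374 (bin 0101110110); offset now 34 = byte 4 bit 2; 6 bits remain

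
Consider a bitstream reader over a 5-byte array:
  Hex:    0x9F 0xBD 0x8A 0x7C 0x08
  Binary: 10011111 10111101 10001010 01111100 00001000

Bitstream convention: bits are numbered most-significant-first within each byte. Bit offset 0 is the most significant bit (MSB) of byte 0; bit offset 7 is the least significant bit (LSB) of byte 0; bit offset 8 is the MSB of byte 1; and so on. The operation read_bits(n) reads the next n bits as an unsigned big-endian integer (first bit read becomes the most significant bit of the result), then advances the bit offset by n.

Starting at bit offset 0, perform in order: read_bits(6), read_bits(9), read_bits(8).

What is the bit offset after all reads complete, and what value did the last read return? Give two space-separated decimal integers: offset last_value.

Answer: 23 197

Derivation:
Read 1: bits[0:6] width=6 -> value=39 (bin 100111); offset now 6 = byte 0 bit 6; 34 bits remain
Read 2: bits[6:15] width=9 -> value=478 (bin 111011110); offset now 15 = byte 1 bit 7; 25 bits remain
Read 3: bits[15:23] width=8 -> value=197 (bin 11000101); offset now 23 = byte 2 bit 7; 17 bits remain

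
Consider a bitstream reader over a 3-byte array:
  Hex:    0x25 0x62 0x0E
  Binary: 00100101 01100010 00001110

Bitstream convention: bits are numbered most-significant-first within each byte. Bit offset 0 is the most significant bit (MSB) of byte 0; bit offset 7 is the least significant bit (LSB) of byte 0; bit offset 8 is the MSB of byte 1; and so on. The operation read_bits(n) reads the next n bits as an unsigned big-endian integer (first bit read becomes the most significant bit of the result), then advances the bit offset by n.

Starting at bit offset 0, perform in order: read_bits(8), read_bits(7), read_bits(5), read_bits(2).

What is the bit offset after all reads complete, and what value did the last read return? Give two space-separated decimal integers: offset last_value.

Read 1: bits[0:8] width=8 -> value=37 (bin 00100101); offset now 8 = byte 1 bit 0; 16 bits remain
Read 2: bits[8:15] width=7 -> value=49 (bin 0110001); offset now 15 = byte 1 bit 7; 9 bits remain
Read 3: bits[15:20] width=5 -> value=0 (bin 00000); offset now 20 = byte 2 bit 4; 4 bits remain
Read 4: bits[20:22] width=2 -> value=3 (bin 11); offset now 22 = byte 2 bit 6; 2 bits remain

Answer: 22 3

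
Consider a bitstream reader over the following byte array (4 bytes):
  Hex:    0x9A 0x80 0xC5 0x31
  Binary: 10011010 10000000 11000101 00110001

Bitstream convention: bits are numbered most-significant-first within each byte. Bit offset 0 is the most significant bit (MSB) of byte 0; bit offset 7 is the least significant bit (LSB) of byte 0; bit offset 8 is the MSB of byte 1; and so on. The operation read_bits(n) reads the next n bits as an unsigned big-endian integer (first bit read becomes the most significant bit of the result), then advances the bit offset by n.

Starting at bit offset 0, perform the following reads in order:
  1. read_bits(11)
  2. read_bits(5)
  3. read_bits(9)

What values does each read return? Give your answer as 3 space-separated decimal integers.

Read 1: bits[0:11] width=11 -> value=1236 (bin 10011010100); offset now 11 = byte 1 bit 3; 21 bits remain
Read 2: bits[11:16] width=5 -> value=0 (bin 00000); offset now 16 = byte 2 bit 0; 16 bits remain
Read 3: bits[16:25] width=9 -> value=394 (bin 110001010); offset now 25 = byte 3 bit 1; 7 bits remain

Answer: 1236 0 394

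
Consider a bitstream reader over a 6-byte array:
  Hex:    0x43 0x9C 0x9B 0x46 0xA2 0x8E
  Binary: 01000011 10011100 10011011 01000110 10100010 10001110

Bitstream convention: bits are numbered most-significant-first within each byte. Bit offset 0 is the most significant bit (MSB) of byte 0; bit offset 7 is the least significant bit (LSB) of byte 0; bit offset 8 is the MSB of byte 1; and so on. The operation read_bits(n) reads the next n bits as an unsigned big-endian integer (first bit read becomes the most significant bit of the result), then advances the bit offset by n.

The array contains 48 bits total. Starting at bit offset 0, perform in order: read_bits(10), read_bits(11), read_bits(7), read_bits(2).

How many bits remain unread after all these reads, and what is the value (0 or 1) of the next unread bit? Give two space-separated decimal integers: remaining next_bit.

Answer: 18 1

Derivation:
Read 1: bits[0:10] width=10 -> value=270 (bin 0100001110); offset now 10 = byte 1 bit 2; 38 bits remain
Read 2: bits[10:21] width=11 -> value=915 (bin 01110010011); offset now 21 = byte 2 bit 5; 27 bits remain
Read 3: bits[21:28] width=7 -> value=52 (bin 0110100); offset now 28 = byte 3 bit 4; 20 bits remain
Read 4: bits[28:30] width=2 -> value=1 (bin 01); offset now 30 = byte 3 bit 6; 18 bits remain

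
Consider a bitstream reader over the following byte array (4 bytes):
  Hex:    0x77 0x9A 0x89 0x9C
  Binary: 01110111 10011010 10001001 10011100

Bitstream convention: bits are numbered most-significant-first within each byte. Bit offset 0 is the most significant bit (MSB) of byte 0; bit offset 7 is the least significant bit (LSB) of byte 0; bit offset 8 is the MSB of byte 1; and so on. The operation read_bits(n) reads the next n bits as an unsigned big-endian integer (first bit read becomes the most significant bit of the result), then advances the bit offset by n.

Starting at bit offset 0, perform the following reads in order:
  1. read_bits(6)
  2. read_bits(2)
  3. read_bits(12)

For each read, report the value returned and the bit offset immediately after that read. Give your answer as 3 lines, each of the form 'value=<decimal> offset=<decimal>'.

Read 1: bits[0:6] width=6 -> value=29 (bin 011101); offset now 6 = byte 0 bit 6; 26 bits remain
Read 2: bits[6:8] width=2 -> value=3 (bin 11); offset now 8 = byte 1 bit 0; 24 bits remain
Read 3: bits[8:20] width=12 -> value=2472 (bin 100110101000); offset now 20 = byte 2 bit 4; 12 bits remain

Answer: value=29 offset=6
value=3 offset=8
value=2472 offset=20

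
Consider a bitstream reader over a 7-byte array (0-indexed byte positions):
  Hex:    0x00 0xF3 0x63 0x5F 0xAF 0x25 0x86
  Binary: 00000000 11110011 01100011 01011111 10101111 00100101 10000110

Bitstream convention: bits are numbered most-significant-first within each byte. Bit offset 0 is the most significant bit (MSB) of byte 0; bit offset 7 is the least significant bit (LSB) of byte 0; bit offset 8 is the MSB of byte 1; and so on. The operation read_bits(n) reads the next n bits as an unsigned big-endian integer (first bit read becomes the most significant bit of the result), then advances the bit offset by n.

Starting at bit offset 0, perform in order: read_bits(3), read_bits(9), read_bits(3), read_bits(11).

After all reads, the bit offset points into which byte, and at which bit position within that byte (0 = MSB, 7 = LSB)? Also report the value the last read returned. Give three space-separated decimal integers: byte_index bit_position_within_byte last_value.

Read 1: bits[0:3] width=3 -> value=0 (bin 000); offset now 3 = byte 0 bit 3; 53 bits remain
Read 2: bits[3:12] width=9 -> value=15 (bin 000001111); offset now 12 = byte 1 bit 4; 44 bits remain
Read 3: bits[12:15] width=3 -> value=1 (bin 001); offset now 15 = byte 1 bit 7; 41 bits remain
Read 4: bits[15:26] width=11 -> value=1421 (bin 10110001101); offset now 26 = byte 3 bit 2; 30 bits remain

Answer: 3 2 1421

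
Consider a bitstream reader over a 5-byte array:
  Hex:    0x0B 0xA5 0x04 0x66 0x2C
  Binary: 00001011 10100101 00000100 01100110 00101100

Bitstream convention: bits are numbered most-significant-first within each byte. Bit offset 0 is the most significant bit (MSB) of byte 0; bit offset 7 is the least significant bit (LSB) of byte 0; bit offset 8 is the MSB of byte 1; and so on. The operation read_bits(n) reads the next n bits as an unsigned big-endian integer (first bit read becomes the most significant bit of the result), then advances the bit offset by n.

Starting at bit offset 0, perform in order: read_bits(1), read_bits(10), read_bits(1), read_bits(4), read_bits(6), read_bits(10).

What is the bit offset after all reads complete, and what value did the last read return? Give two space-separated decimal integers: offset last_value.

Answer: 32 102

Derivation:
Read 1: bits[0:1] width=1 -> value=0 (bin 0); offset now 1 = byte 0 bit 1; 39 bits remain
Read 2: bits[1:11] width=10 -> value=93 (bin 0001011101); offset now 11 = byte 1 bit 3; 29 bits remain
Read 3: bits[11:12] width=1 -> value=0 (bin 0); offset now 12 = byte 1 bit 4; 28 bits remain
Read 4: bits[12:16] width=4 -> value=5 (bin 0101); offset now 16 = byte 2 bit 0; 24 bits remain
Read 5: bits[16:22] width=6 -> value=1 (bin 000001); offset now 22 = byte 2 bit 6; 18 bits remain
Read 6: bits[22:32] width=10 -> value=102 (bin 0001100110); offset now 32 = byte 4 bit 0; 8 bits remain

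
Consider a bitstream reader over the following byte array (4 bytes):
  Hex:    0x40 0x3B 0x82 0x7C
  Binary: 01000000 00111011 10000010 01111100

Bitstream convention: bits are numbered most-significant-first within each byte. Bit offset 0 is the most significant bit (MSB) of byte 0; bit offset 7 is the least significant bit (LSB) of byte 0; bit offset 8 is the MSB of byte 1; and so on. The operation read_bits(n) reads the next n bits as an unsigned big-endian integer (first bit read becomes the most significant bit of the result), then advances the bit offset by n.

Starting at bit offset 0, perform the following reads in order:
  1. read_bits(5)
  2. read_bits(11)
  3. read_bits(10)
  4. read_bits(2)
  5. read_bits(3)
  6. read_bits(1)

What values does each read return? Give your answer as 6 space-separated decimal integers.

Answer: 8 59 521 3 6 0

Derivation:
Read 1: bits[0:5] width=5 -> value=8 (bin 01000); offset now 5 = byte 0 bit 5; 27 bits remain
Read 2: bits[5:16] width=11 -> value=59 (bin 00000111011); offset now 16 = byte 2 bit 0; 16 bits remain
Read 3: bits[16:26] width=10 -> value=521 (bin 1000001001); offset now 26 = byte 3 bit 2; 6 bits remain
Read 4: bits[26:28] width=2 -> value=3 (bin 11); offset now 28 = byte 3 bit 4; 4 bits remain
Read 5: bits[28:31] width=3 -> value=6 (bin 110); offset now 31 = byte 3 bit 7; 1 bits remain
Read 6: bits[31:32] width=1 -> value=0 (bin 0); offset now 32 = byte 4 bit 0; 0 bits remain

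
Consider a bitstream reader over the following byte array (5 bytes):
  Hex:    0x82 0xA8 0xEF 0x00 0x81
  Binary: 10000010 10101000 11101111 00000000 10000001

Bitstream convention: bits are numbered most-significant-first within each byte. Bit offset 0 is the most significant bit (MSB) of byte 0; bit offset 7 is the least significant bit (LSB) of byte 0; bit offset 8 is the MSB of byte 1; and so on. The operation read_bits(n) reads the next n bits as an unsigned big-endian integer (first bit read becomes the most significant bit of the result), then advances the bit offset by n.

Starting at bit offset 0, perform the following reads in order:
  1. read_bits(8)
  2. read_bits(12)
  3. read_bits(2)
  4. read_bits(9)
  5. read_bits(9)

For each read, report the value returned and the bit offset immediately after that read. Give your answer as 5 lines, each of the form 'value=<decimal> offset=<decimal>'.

Read 1: bits[0:8] width=8 -> value=130 (bin 10000010); offset now 8 = byte 1 bit 0; 32 bits remain
Read 2: bits[8:20] width=12 -> value=2702 (bin 101010001110); offset now 20 = byte 2 bit 4; 20 bits remain
Read 3: bits[20:22] width=2 -> value=3 (bin 11); offset now 22 = byte 2 bit 6; 18 bits remain
Read 4: bits[22:31] width=9 -> value=384 (bin 110000000); offset now 31 = byte 3 bit 7; 9 bits remain
Read 5: bits[31:40] width=9 -> value=129 (bin 010000001); offset now 40 = byte 5 bit 0; 0 bits remain

Answer: value=130 offset=8
value=2702 offset=20
value=3 offset=22
value=384 offset=31
value=129 offset=40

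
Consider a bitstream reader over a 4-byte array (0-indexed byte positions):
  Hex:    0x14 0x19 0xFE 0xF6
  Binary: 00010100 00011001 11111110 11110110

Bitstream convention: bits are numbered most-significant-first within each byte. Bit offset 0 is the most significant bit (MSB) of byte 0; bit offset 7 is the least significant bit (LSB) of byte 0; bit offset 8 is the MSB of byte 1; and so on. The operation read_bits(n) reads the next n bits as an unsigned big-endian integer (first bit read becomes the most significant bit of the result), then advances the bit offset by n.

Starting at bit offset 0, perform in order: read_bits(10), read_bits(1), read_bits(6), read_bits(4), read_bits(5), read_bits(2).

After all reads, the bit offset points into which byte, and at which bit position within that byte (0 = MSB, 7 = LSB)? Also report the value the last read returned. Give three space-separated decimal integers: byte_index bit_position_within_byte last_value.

Read 1: bits[0:10] width=10 -> value=80 (bin 0001010000); offset now 10 = byte 1 bit 2; 22 bits remain
Read 2: bits[10:11] width=1 -> value=0 (bin 0); offset now 11 = byte 1 bit 3; 21 bits remain
Read 3: bits[11:17] width=6 -> value=51 (bin 110011); offset now 17 = byte 2 bit 1; 15 bits remain
Read 4: bits[17:21] width=4 -> value=15 (bin 1111); offset now 21 = byte 2 bit 5; 11 bits remain
Read 5: bits[21:26] width=5 -> value=27 (bin 11011); offset now 26 = byte 3 bit 2; 6 bits remain
Read 6: bits[26:28] width=2 -> value=3 (bin 11); offset now 28 = byte 3 bit 4; 4 bits remain

Answer: 3 4 3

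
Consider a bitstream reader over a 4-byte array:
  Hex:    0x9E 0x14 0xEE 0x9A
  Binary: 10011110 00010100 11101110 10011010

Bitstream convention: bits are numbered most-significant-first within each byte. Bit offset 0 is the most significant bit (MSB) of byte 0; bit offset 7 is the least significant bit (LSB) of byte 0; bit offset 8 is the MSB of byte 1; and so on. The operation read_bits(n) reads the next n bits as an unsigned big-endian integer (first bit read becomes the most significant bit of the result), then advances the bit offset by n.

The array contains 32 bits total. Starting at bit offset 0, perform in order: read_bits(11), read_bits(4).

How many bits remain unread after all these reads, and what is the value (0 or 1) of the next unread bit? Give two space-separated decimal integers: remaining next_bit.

Read 1: bits[0:11] width=11 -> value=1264 (bin 10011110000); offset now 11 = byte 1 bit 3; 21 bits remain
Read 2: bits[11:15] width=4 -> value=10 (bin 1010); offset now 15 = byte 1 bit 7; 17 bits remain

Answer: 17 0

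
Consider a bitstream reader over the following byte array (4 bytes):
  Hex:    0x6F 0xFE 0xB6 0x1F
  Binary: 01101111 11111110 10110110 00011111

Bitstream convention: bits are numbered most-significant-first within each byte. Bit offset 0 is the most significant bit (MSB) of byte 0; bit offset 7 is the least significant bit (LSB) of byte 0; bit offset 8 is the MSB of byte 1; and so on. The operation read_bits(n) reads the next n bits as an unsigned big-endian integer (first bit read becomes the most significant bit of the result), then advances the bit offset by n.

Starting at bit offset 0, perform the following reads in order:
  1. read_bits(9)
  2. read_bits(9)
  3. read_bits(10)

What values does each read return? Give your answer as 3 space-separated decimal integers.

Read 1: bits[0:9] width=9 -> value=223 (bin 011011111); offset now 9 = byte 1 bit 1; 23 bits remain
Read 2: bits[9:18] width=9 -> value=506 (bin 111111010); offset now 18 = byte 2 bit 2; 14 bits remain
Read 3: bits[18:28] width=10 -> value=865 (bin 1101100001); offset now 28 = byte 3 bit 4; 4 bits remain

Answer: 223 506 865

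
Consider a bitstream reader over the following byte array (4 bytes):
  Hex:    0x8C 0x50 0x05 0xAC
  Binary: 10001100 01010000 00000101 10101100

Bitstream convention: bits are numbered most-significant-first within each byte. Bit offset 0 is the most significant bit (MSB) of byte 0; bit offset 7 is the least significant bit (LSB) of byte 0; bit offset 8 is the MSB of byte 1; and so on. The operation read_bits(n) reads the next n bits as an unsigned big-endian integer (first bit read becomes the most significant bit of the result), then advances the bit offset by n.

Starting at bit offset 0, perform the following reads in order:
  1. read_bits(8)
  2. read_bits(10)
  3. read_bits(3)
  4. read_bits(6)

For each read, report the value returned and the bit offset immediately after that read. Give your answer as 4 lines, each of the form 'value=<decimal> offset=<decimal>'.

Read 1: bits[0:8] width=8 -> value=140 (bin 10001100); offset now 8 = byte 1 bit 0; 24 bits remain
Read 2: bits[8:18] width=10 -> value=320 (bin 0101000000); offset now 18 = byte 2 bit 2; 14 bits remain
Read 3: bits[18:21] width=3 -> value=0 (bin 000); offset now 21 = byte 2 bit 5; 11 bits remain
Read 4: bits[21:27] width=6 -> value=45 (bin 101101); offset now 27 = byte 3 bit 3; 5 bits remain

Answer: value=140 offset=8
value=320 offset=18
value=0 offset=21
value=45 offset=27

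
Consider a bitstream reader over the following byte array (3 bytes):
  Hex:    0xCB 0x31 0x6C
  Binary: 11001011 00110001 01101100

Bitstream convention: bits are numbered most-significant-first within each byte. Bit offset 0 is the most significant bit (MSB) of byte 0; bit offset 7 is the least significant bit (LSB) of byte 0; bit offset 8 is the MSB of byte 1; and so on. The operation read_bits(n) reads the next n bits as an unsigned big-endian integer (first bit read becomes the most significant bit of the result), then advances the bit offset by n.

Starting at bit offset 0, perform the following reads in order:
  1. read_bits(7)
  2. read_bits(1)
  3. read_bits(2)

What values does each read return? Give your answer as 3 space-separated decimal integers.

Read 1: bits[0:7] width=7 -> value=101 (bin 1100101); offset now 7 = byte 0 bit 7; 17 bits remain
Read 2: bits[7:8] width=1 -> value=1 (bin 1); offset now 8 = byte 1 bit 0; 16 bits remain
Read 3: bits[8:10] width=2 -> value=0 (bin 00); offset now 10 = byte 1 bit 2; 14 bits remain

Answer: 101 1 0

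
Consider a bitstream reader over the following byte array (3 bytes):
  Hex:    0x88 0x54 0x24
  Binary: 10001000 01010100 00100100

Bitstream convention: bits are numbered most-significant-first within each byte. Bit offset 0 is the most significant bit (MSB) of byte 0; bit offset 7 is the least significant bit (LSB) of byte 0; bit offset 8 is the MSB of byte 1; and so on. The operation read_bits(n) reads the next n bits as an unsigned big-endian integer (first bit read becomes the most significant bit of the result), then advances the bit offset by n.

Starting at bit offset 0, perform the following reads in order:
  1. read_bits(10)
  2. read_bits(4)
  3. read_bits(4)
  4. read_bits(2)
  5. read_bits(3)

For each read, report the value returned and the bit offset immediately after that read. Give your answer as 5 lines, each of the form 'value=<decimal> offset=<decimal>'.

Read 1: bits[0:10] width=10 -> value=545 (bin 1000100001); offset now 10 = byte 1 bit 2; 14 bits remain
Read 2: bits[10:14] width=4 -> value=5 (bin 0101); offset now 14 = byte 1 bit 6; 10 bits remain
Read 3: bits[14:18] width=4 -> value=0 (bin 0000); offset now 18 = byte 2 bit 2; 6 bits remain
Read 4: bits[18:20] width=2 -> value=2 (bin 10); offset now 20 = byte 2 bit 4; 4 bits remain
Read 5: bits[20:23] width=3 -> value=2 (bin 010); offset now 23 = byte 2 bit 7; 1 bits remain

Answer: value=545 offset=10
value=5 offset=14
value=0 offset=18
value=2 offset=20
value=2 offset=23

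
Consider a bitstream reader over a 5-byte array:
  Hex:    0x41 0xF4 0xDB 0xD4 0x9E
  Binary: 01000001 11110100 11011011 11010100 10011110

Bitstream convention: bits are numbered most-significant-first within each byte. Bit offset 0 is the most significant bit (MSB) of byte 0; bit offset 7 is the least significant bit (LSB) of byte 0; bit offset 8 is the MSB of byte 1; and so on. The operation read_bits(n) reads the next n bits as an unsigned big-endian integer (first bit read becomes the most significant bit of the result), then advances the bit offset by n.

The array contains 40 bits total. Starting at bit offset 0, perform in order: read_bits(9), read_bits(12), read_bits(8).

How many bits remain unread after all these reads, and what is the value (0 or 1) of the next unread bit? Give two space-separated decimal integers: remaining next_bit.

Answer: 11 1

Derivation:
Read 1: bits[0:9] width=9 -> value=131 (bin 010000011); offset now 9 = byte 1 bit 1; 31 bits remain
Read 2: bits[9:21] width=12 -> value=3739 (bin 111010011011); offset now 21 = byte 2 bit 5; 19 bits remain
Read 3: bits[21:29] width=8 -> value=122 (bin 01111010); offset now 29 = byte 3 bit 5; 11 bits remain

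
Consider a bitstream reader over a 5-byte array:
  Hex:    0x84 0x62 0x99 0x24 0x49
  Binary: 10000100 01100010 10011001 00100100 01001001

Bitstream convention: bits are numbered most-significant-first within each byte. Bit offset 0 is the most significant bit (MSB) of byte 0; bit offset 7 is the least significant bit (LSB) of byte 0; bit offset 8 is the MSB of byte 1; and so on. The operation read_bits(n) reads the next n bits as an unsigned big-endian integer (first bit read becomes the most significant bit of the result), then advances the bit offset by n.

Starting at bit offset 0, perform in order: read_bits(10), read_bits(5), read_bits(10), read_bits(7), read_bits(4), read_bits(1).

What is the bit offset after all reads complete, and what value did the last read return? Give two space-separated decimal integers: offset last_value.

Read 1: bits[0:10] width=10 -> value=529 (bin 1000010001); offset now 10 = byte 1 bit 2; 30 bits remain
Read 2: bits[10:15] width=5 -> value=17 (bin 10001); offset now 15 = byte 1 bit 7; 25 bits remain
Read 3: bits[15:25] width=10 -> value=306 (bin 0100110010); offset now 25 = byte 3 bit 1; 15 bits remain
Read 4: bits[25:32] width=7 -> value=36 (bin 0100100); offset now 32 = byte 4 bit 0; 8 bits remain
Read 5: bits[32:36] width=4 -> value=4 (bin 0100); offset now 36 = byte 4 bit 4; 4 bits remain
Read 6: bits[36:37] width=1 -> value=1 (bin 1); offset now 37 = byte 4 bit 5; 3 bits remain

Answer: 37 1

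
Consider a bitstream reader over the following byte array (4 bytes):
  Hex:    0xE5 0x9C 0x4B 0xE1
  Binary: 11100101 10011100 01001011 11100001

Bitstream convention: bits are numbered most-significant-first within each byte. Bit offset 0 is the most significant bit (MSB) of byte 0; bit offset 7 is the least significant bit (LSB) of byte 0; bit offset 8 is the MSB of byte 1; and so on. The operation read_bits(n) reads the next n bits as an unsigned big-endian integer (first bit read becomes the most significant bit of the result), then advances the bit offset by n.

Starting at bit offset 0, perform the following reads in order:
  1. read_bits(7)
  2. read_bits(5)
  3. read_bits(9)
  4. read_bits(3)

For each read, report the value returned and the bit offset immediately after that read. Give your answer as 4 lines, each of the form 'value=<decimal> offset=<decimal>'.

Read 1: bits[0:7] width=7 -> value=114 (bin 1110010); offset now 7 = byte 0 bit 7; 25 bits remain
Read 2: bits[7:12] width=5 -> value=25 (bin 11001); offset now 12 = byte 1 bit 4; 20 bits remain
Read 3: bits[12:21] width=9 -> value=393 (bin 110001001); offset now 21 = byte 2 bit 5; 11 bits remain
Read 4: bits[21:24] width=3 -> value=3 (bin 011); offset now 24 = byte 3 bit 0; 8 bits remain

Answer: value=114 offset=7
value=25 offset=12
value=393 offset=21
value=3 offset=24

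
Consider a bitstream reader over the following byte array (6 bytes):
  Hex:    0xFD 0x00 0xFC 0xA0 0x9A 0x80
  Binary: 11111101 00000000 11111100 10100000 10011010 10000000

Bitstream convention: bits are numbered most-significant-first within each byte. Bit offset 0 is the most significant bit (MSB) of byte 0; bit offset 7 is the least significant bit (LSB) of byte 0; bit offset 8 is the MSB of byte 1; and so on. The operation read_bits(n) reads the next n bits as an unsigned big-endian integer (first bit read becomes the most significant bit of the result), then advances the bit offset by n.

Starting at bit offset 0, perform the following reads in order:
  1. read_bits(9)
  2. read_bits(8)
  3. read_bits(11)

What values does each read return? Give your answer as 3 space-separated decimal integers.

Answer: 506 1 1994

Derivation:
Read 1: bits[0:9] width=9 -> value=506 (bin 111111010); offset now 9 = byte 1 bit 1; 39 bits remain
Read 2: bits[9:17] width=8 -> value=1 (bin 00000001); offset now 17 = byte 2 bit 1; 31 bits remain
Read 3: bits[17:28] width=11 -> value=1994 (bin 11111001010); offset now 28 = byte 3 bit 4; 20 bits remain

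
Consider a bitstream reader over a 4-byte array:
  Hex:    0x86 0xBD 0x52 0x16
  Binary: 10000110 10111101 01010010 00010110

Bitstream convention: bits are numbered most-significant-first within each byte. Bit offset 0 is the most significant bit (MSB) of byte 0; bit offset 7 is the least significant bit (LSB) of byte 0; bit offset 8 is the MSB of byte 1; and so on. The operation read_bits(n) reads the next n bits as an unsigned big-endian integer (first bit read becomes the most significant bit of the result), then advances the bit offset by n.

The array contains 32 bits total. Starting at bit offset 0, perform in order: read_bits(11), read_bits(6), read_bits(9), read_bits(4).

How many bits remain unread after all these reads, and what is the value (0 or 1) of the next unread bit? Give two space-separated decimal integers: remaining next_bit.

Read 1: bits[0:11] width=11 -> value=1077 (bin 10000110101); offset now 11 = byte 1 bit 3; 21 bits remain
Read 2: bits[11:17] width=6 -> value=58 (bin 111010); offset now 17 = byte 2 bit 1; 15 bits remain
Read 3: bits[17:26] width=9 -> value=328 (bin 101001000); offset now 26 = byte 3 bit 2; 6 bits remain
Read 4: bits[26:30] width=4 -> value=5 (bin 0101); offset now 30 = byte 3 bit 6; 2 bits remain

Answer: 2 1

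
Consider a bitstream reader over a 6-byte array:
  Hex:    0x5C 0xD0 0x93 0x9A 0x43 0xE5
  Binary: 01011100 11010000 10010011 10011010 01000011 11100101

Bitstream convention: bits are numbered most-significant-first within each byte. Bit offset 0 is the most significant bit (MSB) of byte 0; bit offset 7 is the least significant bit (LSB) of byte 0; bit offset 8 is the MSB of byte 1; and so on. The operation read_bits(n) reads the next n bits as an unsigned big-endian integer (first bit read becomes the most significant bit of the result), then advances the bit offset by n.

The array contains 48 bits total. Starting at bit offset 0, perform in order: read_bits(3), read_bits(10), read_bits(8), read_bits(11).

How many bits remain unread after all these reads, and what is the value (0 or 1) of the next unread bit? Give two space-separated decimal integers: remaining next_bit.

Answer: 16 0

Derivation:
Read 1: bits[0:3] width=3 -> value=2 (bin 010); offset now 3 = byte 0 bit 3; 45 bits remain
Read 2: bits[3:13] width=10 -> value=922 (bin 1110011010); offset now 13 = byte 1 bit 5; 35 bits remain
Read 3: bits[13:21] width=8 -> value=18 (bin 00010010); offset now 21 = byte 2 bit 5; 27 bits remain
Read 4: bits[21:32] width=11 -> value=922 (bin 01110011010); offset now 32 = byte 4 bit 0; 16 bits remain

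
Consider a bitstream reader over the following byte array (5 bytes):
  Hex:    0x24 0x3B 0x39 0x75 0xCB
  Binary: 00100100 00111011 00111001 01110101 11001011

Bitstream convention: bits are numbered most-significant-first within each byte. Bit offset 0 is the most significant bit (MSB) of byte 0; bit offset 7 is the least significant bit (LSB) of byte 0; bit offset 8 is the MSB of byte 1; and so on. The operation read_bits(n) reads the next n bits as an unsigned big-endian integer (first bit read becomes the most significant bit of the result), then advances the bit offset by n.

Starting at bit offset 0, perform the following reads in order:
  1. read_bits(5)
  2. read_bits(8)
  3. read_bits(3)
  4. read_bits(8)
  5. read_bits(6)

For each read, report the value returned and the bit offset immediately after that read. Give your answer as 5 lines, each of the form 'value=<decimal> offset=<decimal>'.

Read 1: bits[0:5] width=5 -> value=4 (bin 00100); offset now 5 = byte 0 bit 5; 35 bits remain
Read 2: bits[5:13] width=8 -> value=135 (bin 10000111); offset now 13 = byte 1 bit 5; 27 bits remain
Read 3: bits[13:16] width=3 -> value=3 (bin 011); offset now 16 = byte 2 bit 0; 24 bits remain
Read 4: bits[16:24] width=8 -> value=57 (bin 00111001); offset now 24 = byte 3 bit 0; 16 bits remain
Read 5: bits[24:30] width=6 -> value=29 (bin 011101); offset now 30 = byte 3 bit 6; 10 bits remain

Answer: value=4 offset=5
value=135 offset=13
value=3 offset=16
value=57 offset=24
value=29 offset=30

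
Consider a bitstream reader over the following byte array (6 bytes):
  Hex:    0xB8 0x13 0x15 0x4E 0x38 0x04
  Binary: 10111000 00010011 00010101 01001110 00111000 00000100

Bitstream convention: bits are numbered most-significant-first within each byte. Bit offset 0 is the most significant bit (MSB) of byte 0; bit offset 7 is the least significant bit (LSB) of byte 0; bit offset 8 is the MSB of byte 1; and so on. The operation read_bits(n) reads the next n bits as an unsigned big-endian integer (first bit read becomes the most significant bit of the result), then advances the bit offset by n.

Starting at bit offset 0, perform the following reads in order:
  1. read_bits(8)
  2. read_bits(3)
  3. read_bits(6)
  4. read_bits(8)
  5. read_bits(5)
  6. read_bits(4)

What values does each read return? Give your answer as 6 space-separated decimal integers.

Answer: 184 0 38 42 19 8

Derivation:
Read 1: bits[0:8] width=8 -> value=184 (bin 10111000); offset now 8 = byte 1 bit 0; 40 bits remain
Read 2: bits[8:11] width=3 -> value=0 (bin 000); offset now 11 = byte 1 bit 3; 37 bits remain
Read 3: bits[11:17] width=6 -> value=38 (bin 100110); offset now 17 = byte 2 bit 1; 31 bits remain
Read 4: bits[17:25] width=8 -> value=42 (bin 00101010); offset now 25 = byte 3 bit 1; 23 bits remain
Read 5: bits[25:30] width=5 -> value=19 (bin 10011); offset now 30 = byte 3 bit 6; 18 bits remain
Read 6: bits[30:34] width=4 -> value=8 (bin 1000); offset now 34 = byte 4 bit 2; 14 bits remain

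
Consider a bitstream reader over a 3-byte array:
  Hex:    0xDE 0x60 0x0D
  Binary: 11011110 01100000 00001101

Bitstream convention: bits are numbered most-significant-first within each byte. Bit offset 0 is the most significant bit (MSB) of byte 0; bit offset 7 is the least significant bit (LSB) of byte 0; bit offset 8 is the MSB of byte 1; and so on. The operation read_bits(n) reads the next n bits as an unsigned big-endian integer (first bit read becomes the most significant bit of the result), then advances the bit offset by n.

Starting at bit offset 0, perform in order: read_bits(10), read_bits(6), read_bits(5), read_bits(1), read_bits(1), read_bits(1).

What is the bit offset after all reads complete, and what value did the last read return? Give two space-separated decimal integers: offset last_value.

Read 1: bits[0:10] width=10 -> value=889 (bin 1101111001); offset now 10 = byte 1 bit 2; 14 bits remain
Read 2: bits[10:16] width=6 -> value=32 (bin 100000); offset now 16 = byte 2 bit 0; 8 bits remain
Read 3: bits[16:21] width=5 -> value=1 (bin 00001); offset now 21 = byte 2 bit 5; 3 bits remain
Read 4: bits[21:22] width=1 -> value=1 (bin 1); offset now 22 = byte 2 bit 6; 2 bits remain
Read 5: bits[22:23] width=1 -> value=0 (bin 0); offset now 23 = byte 2 bit 7; 1 bits remain
Read 6: bits[23:24] width=1 -> value=1 (bin 1); offset now 24 = byte 3 bit 0; 0 bits remain

Answer: 24 1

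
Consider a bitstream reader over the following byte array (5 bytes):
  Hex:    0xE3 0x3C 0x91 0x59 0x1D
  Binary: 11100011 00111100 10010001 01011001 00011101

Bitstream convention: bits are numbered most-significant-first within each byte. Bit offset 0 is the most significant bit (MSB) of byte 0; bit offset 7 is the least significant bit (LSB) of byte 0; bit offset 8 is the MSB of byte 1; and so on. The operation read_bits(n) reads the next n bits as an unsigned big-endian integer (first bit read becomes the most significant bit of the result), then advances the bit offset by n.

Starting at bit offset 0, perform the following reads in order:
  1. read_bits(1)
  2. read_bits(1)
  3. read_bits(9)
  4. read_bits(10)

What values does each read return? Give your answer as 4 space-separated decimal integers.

Read 1: bits[0:1] width=1 -> value=1 (bin 1); offset now 1 = byte 0 bit 1; 39 bits remain
Read 2: bits[1:2] width=1 -> value=1 (bin 1); offset now 2 = byte 0 bit 2; 38 bits remain
Read 3: bits[2:11] width=9 -> value=281 (bin 100011001); offset now 11 = byte 1 bit 3; 29 bits remain
Read 4: bits[11:21] width=10 -> value=914 (bin 1110010010); offset now 21 = byte 2 bit 5; 19 bits remain

Answer: 1 1 281 914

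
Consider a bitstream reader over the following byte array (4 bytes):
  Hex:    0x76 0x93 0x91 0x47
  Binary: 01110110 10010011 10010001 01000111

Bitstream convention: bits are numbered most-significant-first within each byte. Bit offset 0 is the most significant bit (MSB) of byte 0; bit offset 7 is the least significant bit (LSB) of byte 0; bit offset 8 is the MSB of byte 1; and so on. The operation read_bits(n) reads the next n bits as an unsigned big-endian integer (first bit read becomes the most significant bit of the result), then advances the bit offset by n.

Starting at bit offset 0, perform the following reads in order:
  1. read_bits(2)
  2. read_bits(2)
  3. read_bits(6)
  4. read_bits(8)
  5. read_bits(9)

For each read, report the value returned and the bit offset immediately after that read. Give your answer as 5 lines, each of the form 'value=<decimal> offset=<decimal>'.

Answer: value=1 offset=2
value=3 offset=4
value=26 offset=10
value=78 offset=18
value=138 offset=27

Derivation:
Read 1: bits[0:2] width=2 -> value=1 (bin 01); offset now 2 = byte 0 bit 2; 30 bits remain
Read 2: bits[2:4] width=2 -> value=3 (bin 11); offset now 4 = byte 0 bit 4; 28 bits remain
Read 3: bits[4:10] width=6 -> value=26 (bin 011010); offset now 10 = byte 1 bit 2; 22 bits remain
Read 4: bits[10:18] width=8 -> value=78 (bin 01001110); offset now 18 = byte 2 bit 2; 14 bits remain
Read 5: bits[18:27] width=9 -> value=138 (bin 010001010); offset now 27 = byte 3 bit 3; 5 bits remain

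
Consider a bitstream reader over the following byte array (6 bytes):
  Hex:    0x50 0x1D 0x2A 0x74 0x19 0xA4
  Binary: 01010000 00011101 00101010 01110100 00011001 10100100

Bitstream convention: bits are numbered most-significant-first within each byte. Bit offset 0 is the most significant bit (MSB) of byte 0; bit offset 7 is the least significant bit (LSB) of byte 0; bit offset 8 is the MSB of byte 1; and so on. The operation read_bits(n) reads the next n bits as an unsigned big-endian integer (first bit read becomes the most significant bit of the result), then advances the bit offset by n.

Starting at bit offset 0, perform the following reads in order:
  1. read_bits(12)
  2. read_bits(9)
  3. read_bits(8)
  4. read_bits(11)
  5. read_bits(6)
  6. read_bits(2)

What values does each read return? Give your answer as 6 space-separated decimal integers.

Answer: 1281 421 78 1049 41 0

Derivation:
Read 1: bits[0:12] width=12 -> value=1281 (bin 010100000001); offset now 12 = byte 1 bit 4; 36 bits remain
Read 2: bits[12:21] width=9 -> value=421 (bin 110100101); offset now 21 = byte 2 bit 5; 27 bits remain
Read 3: bits[21:29] width=8 -> value=78 (bin 01001110); offset now 29 = byte 3 bit 5; 19 bits remain
Read 4: bits[29:40] width=11 -> value=1049 (bin 10000011001); offset now 40 = byte 5 bit 0; 8 bits remain
Read 5: bits[40:46] width=6 -> value=41 (bin 101001); offset now 46 = byte 5 bit 6; 2 bits remain
Read 6: bits[46:48] width=2 -> value=0 (bin 00); offset now 48 = byte 6 bit 0; 0 bits remain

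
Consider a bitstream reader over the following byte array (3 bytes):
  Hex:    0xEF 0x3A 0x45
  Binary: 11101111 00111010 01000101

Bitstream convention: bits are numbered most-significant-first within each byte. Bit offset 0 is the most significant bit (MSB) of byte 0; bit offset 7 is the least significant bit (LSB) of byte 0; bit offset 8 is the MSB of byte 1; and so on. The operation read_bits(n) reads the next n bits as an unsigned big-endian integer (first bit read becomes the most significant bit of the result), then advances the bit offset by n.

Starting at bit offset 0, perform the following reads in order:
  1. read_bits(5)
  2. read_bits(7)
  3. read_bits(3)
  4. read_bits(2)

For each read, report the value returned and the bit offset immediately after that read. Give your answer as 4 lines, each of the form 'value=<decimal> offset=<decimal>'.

Answer: value=29 offset=5
value=115 offset=12
value=5 offset=15
value=0 offset=17

Derivation:
Read 1: bits[0:5] width=5 -> value=29 (bin 11101); offset now 5 = byte 0 bit 5; 19 bits remain
Read 2: bits[5:12] width=7 -> value=115 (bin 1110011); offset now 12 = byte 1 bit 4; 12 bits remain
Read 3: bits[12:15] width=3 -> value=5 (bin 101); offset now 15 = byte 1 bit 7; 9 bits remain
Read 4: bits[15:17] width=2 -> value=0 (bin 00); offset now 17 = byte 2 bit 1; 7 bits remain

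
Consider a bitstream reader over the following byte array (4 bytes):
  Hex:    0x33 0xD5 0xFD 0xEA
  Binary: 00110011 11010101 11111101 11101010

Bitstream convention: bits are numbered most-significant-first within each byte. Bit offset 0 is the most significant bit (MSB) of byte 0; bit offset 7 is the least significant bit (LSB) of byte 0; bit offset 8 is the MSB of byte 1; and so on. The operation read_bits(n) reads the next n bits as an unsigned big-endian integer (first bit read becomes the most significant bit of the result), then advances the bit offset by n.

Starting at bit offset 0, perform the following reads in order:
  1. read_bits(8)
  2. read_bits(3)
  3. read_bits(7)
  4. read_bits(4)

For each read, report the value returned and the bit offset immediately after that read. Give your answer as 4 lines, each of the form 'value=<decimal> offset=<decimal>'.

Read 1: bits[0:8] width=8 -> value=51 (bin 00110011); offset now 8 = byte 1 bit 0; 24 bits remain
Read 2: bits[8:11] width=3 -> value=6 (bin 110); offset now 11 = byte 1 bit 3; 21 bits remain
Read 3: bits[11:18] width=7 -> value=87 (bin 1010111); offset now 18 = byte 2 bit 2; 14 bits remain
Read 4: bits[18:22] width=4 -> value=15 (bin 1111); offset now 22 = byte 2 bit 6; 10 bits remain

Answer: value=51 offset=8
value=6 offset=11
value=87 offset=18
value=15 offset=22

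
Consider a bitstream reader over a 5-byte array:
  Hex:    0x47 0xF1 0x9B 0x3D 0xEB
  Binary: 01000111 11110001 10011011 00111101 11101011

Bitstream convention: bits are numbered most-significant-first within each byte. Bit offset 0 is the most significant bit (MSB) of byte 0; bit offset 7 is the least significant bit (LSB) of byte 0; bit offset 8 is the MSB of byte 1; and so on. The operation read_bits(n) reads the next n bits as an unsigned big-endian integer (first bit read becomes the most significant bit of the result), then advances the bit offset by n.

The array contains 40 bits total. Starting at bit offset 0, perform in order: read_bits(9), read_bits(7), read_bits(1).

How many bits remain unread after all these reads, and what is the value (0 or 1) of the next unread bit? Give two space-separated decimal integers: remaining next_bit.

Read 1: bits[0:9] width=9 -> value=143 (bin 010001111); offset now 9 = byte 1 bit 1; 31 bits remain
Read 2: bits[9:16] width=7 -> value=113 (bin 1110001); offset now 16 = byte 2 bit 0; 24 bits remain
Read 3: bits[16:17] width=1 -> value=1 (bin 1); offset now 17 = byte 2 bit 1; 23 bits remain

Answer: 23 0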